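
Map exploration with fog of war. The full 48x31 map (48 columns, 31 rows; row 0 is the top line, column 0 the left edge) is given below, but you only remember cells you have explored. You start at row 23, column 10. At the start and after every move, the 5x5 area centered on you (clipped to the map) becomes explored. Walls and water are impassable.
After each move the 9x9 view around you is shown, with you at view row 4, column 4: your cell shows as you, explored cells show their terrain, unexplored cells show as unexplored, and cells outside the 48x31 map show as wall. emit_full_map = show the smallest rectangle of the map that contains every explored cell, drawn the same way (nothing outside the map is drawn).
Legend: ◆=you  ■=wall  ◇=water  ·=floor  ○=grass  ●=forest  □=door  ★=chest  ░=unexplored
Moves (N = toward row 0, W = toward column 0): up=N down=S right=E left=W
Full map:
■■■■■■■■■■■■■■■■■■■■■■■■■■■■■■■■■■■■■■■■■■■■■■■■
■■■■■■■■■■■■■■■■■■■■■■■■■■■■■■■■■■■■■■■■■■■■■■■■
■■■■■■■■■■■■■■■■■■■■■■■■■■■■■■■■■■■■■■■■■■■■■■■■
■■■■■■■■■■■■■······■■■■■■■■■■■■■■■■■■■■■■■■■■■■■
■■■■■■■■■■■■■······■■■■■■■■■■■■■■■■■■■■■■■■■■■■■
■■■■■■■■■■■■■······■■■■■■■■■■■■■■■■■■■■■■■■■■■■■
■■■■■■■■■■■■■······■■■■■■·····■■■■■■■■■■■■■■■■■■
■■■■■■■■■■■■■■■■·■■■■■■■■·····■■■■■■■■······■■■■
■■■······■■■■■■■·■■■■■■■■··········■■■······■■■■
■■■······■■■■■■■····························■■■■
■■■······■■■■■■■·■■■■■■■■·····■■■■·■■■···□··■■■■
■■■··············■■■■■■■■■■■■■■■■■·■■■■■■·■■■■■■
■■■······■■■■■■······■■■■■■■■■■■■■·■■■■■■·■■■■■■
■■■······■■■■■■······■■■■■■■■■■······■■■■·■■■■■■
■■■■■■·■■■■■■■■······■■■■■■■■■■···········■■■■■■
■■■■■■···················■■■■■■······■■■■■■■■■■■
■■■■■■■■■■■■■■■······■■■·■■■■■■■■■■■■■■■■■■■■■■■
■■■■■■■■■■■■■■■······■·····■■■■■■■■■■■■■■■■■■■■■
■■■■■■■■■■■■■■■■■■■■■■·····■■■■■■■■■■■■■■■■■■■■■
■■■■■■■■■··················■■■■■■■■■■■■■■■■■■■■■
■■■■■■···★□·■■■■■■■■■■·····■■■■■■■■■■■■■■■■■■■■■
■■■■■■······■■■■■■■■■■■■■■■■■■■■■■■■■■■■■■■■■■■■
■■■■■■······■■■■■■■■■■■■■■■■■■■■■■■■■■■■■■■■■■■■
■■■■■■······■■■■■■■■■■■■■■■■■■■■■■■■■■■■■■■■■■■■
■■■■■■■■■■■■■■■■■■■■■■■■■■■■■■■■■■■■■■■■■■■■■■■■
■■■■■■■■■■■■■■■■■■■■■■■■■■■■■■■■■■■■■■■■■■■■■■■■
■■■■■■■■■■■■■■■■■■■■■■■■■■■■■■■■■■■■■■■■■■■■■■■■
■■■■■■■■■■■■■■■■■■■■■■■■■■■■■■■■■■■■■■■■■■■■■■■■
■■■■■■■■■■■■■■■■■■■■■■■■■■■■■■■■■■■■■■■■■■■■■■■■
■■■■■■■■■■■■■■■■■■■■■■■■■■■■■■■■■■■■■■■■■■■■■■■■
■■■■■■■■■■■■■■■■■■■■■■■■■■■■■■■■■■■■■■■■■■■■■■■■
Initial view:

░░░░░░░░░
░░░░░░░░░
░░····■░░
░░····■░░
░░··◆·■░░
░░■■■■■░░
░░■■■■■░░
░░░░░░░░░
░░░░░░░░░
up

░░░░░░░░░
░░░░░░░░░
░░·★□·■░░
░░····■░░
░░··◆·■░░
░░····■░░
░░■■■■■░░
░░■■■■■░░
░░░░░░░░░

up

░░░░░░░░░
░░░░░░░░░
░░■····░░
░░·★□·■░░
░░··◆·■░░
░░····■░░
░░····■░░
░░■■■■■░░
░░■■■■■░░

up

░░░░░░░░░
░░░░░░░░░
░░■■■■■░░
░░■····░░
░░·★◆·■░░
░░····■░░
░░····■░░
░░····■░░
░░■■■■■░░

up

░░░░░░░░░
░░░░░░░░░
░░■■■■■░░
░░■■■■■░░
░░■·◆··░░
░░·★□·■░░
░░····■░░
░░····■░░
░░····■░░

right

░░░░░░░░░
░░░░░░░░░
░■■■■■■░░
░■■■■■■░░
░■··◆··░░
░·★□·■■░░
░····■■░░
░····■░░░
░····■░░░

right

░░░░░░░░░
░░░░░░░░░
■■■■■■■░░
■■■■■■■░░
■···◆··░░
·★□·■■■░░
····■■■░░
····■░░░░
····■░░░░

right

░░░░░░░░░
░░░░░░░░░
■■■■■■·░░
■■■■■■■░░
····◆··░░
★□·■■■■░░
···■■■■░░
···■░░░░░
···■░░░░░

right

░░░░░░░░░
░░░░░░░░░
■■■■■··░░
■■■■■■■░░
····◆··░░
□·■■■■■░░
··■■■■■░░
··■░░░░░░
··■░░░░░░

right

░░░░░░░░░
░░░░░░░░░
■■■■···░░
■■■■■■■░░
····◆··░░
·■■■■■■░░
·■■■■■■░░
·■░░░░░░░
·■░░░░░░░

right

░░░░░░░░░
░░░░░░░░░
■■■····░░
■■■■■■■░░
····◆··░░
■■■■■■■░░
■■■■■■■░░
■░░░░░░░░
■░░░░░░░░

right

░░░░░░░░░
░░░░░░░░░
■■·····░░
■■■■■■■░░
····◆··░░
■■■■■■■░░
■■■■■■■░░
░░░░░░░░░
░░░░░░░░░

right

░░░░░░░░░
░░░░░░░░░
■······░░
■■■■■■■░░
····◆··░░
■■■■■■■░░
■■■■■■■░░
░░░░░░░░░
░░░░░░░░░

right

░░░░░░░░░
░░░░░░░░░
······■░░
■■■■■■■░░
····◆··░░
■■■■■■■░░
■■■■■■■░░
░░░░░░░░░
░░░░░░░░░

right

░░░░░░░░░
░░░░░░░░░
·····■·░░
■■■■■■·░░
····◆··░░
■■■■■■·░░
■■■■■■■░░
░░░░░░░░░
░░░░░░░░░

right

░░░░░░░░░
░░░░░░░░░
····■··░░
■■■■■··░░
····◆··░░
■■■■■··░░
■■■■■■■░░
░░░░░░░░░
░░░░░░░░░

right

░░░░░░░░░
░░░░░░░░░
···■···░░
■■■■···░░
····◆··░░
■■■■···░░
■■■■■■■░░
░░░░░░░░░
░░░░░░░░░

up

░░░░░░░░░
░░░░░░░░░
░░·■■■·░░
···■···░░
■■■■◆··░░
·······░░
■■■■···░░
■■■■■■■░░
░░░░░░░░░

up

░░░░░░░░░
░░░░░░░░░
░░·····░░
░░·■■■·░░
···■◆··░░
■■■■···░░
·······░░
■■■■···░░
■■■■■■■░░

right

░░░░░░░░░
░░░░░░░░░
░·····■░░
░·■■■·■░░
··■·◆··░░
■■■····░░
·······░░
■■■···░░░
■■■■■■░░░

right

░░░░░░░░░
░░░░░░░░░
·····■■░░
·■■■·■■░░
·■··◆··░░
■■·····░░
·······░░
■■···░░░░
■■■■■░░░░

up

░░░░░░░░░
░░░░░░░░░
░░■■■■■░░
·····■■░░
·■■■◆■■░░
·■·····░░
■■·····░░
·······░░
■■···░░░░

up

░░░░░░░░░
░░░░░░░░░
░░■■■■■░░
░░■■■■■░░
····◆■■░░
·■■■·■■░░
·■·····░░
■■·····░░
·······░░

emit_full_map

░░░░░░░░░░░░░░■■■■■
░░░░░░░░░░░░░░■■■■■
░░░░░░░░░░░░····◆■■
░░░░░░░░░░░░·■■■·■■
■■■■■■■······■·····
■■■■■■■■■■■■■■·····
■··················
·★□·■■■■■■■■■■···░░
····■■■■■■■■■■■■■░░
····■░░░░░░░░░░░░░░
····■░░░░░░░░░░░░░░
■■■■■░░░░░░░░░░░░░░
■■■■■░░░░░░░░░░░░░░

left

░░░░░░░░░
░░░░░░░░░
░░■■■■■■░
░░■■■■■■░
░···◆·■■░
░·■■■·■■░
··■·····░
■■■·····░
········░

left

░░░░░░░░░
░░░░░░░░░
░░·■■■■■■
░░·■■■■■■
░░··◆··■■
░░·■■■·■■
···■·····
■■■■·····
·········

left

░░░░░░░░░
░░░░░░░░░
░░··■■■■■
░░··■■■■■
░░··◆···■
░░··■■■·■
····■····
■■■■■····
·········

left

░░░░░░░░░
░░░░░░░░░
░░···■■■■
░░···■■■■
░░··◆····
░░···■■■·
·····■···
■■■■■■···
·········

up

░░░░░░░░░
░░░░░░░░░
░░···■■░░
░░···■■■■
░░··◆■■■■
░░·······
░░···■■■·
·····■···
■■■■■■···

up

░░░░░░░░░
░░░░░░░░░
░░■■■■■░░
░░···■■░░
░░··◆■■■■
░░···■■■■
░░·······
░░···■■■·
·····■···

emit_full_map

░░░░░░░░░░■■■■■░░░░
░░░░░░░░░░···■■░░░░
░░░░░░░░░░··◆■■■■■■
░░░░░░░░░░···■■■■■■
░░░░░░░░░░·······■■
░░░░░░░░░░···■■■·■■
■■■■■■■······■·····
■■■■■■■■■■■■■■·····
■··················
·★□·■■■■■■■■■■···░░
····■■■■■■■■■■■■■░░
····■░░░░░░░░░░░░░░
····■░░░░░░░░░░░░░░
■■■■■░░░░░░░░░░░░░░
■■■■■░░░░░░░░░░░░░░

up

░░░░░░░░░
░░░░░░░░░
░░■■■■■░░
░░■■■■■░░
░░··◆■■░░
░░···■■■■
░░···■■■■
░░·······
░░···■■■·

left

░░░░░░░░░
░░░░░░░░░
░░■■■■■■░
░░■■■■■■░
░░··◆·■■░
░░····■■■
░░····■■■
░░░······
░░░···■■■

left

░░░░░░░░░
░░░░░░░░░
░░·■■■■■■
░░·■■■■■■
░░··◆··■■
░░·····■■
░░·····■■
░░░░·····
░░░░···■■

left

░░░░░░░░░
░░░░░░░░░
░░■·■■■■■
░░··■■■■■
░░··◆···■
░░······■
░░······■
░░░░░····
░░░░░···■

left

░░░░░░░░░
░░░░░░░░░
░░■■·■■■■
░░···■■■■
░░■·◆····
░░■······
░░■······
░░░░░░···
░░░░░░···

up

░░░░░░░░░
░░░░░░░░░
░░■■···░░
░░■■·■■■■
░░··◆■■■■
░░■······
░░■······
░░■······
░░░░░░···

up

░░░░░░░░░
░░░░░░░░░
░░■■·■■░░
░░■■···░░
░░■■◆■■■■
░░···■■■■
░░■······
░░■······
░░■······

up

░░░░░░░░░
░░░░░░░░░
░░■■·■■░░
░░■■·■■░░
░░■■◆··░░
░░■■·■■■■
░░···■■■■
░░■······
░░■······

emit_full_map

░░░░░░■■·■■░░░░░░░░
░░░░░░■■·■■░░░░░░░░
░░░░░░■■◆··░░░░░░░░
░░░░░░■■·■■■■■■░░░░
░░░░░░···■■■■■■░░░░
░░░░░░■······■■░░░░
░░░░░░■······■■■■■■
░░░░░░■······■■■■■■
░░░░░░░░░░·······■■
░░░░░░░░░░···■■■·■■
■■■■■■■······■·····
■■■■■■■■■■■■■■·····
■··················
·★□·■■■■■■■■■■···░░
····■■■■■■■■■■■■■░░
····■░░░░░░░░░░░░░░
····■░░░░░░░░░░░░░░
■■■■■░░░░░░░░░░░░░░
■■■■■░░░░░░░░░░░░░░


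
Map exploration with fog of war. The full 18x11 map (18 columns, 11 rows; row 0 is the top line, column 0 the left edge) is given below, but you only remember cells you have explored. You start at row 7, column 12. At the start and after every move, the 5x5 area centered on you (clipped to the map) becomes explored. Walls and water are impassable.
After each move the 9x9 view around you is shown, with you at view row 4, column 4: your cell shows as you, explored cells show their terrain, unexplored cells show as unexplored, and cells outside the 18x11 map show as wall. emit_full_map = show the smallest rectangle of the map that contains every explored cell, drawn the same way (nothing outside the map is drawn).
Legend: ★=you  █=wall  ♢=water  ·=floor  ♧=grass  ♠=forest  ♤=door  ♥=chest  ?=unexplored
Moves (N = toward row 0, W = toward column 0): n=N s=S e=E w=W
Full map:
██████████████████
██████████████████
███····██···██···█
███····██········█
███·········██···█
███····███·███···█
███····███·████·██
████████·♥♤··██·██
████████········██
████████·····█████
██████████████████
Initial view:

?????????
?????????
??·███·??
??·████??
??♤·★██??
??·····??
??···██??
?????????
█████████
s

?????????
??·███·??
??·████??
??♤··██??
??··★··??
??···██??
??█████??
█████████
█████████

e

?????????
?·███·???
?·████·??
?♤··██·??
?···★··??
?···███??
?██████??
█████████
█████████

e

????????█
·███·???█
·████·█?█
♤··██·█?█
····★·█?█
···████?█
███████?█
█████████
█████████

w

?????????
?·███·???
?·████·█?
?♤··██·█?
?···★··█?
?···████?
?███████?
█████████
█████████

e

????????█
·███·???█
·████·█?█
♤··██·█?█
····★·█?█
···████?█
███████?█
█████████
█████████

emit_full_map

·███·??
·████·█
♤··██·█
····★·█
···████
███████

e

???????██
███·???██
████·████
··██·████
····★████
··███████
█████████
█████████
█████████

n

???????██
???????██
███···███
████·████
··██★████
·····████
··███████
█████████
█████████

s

???????██
███···███
████·████
··██·████
····★████
··███████
█████████
█████████
█████████

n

???????██
???????██
███···███
████·████
··██★████
·····████
··███████
█████████
█████████

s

???????██
███···███
████·████
··██·████
····★████
··███████
█████████
█████████
█████████


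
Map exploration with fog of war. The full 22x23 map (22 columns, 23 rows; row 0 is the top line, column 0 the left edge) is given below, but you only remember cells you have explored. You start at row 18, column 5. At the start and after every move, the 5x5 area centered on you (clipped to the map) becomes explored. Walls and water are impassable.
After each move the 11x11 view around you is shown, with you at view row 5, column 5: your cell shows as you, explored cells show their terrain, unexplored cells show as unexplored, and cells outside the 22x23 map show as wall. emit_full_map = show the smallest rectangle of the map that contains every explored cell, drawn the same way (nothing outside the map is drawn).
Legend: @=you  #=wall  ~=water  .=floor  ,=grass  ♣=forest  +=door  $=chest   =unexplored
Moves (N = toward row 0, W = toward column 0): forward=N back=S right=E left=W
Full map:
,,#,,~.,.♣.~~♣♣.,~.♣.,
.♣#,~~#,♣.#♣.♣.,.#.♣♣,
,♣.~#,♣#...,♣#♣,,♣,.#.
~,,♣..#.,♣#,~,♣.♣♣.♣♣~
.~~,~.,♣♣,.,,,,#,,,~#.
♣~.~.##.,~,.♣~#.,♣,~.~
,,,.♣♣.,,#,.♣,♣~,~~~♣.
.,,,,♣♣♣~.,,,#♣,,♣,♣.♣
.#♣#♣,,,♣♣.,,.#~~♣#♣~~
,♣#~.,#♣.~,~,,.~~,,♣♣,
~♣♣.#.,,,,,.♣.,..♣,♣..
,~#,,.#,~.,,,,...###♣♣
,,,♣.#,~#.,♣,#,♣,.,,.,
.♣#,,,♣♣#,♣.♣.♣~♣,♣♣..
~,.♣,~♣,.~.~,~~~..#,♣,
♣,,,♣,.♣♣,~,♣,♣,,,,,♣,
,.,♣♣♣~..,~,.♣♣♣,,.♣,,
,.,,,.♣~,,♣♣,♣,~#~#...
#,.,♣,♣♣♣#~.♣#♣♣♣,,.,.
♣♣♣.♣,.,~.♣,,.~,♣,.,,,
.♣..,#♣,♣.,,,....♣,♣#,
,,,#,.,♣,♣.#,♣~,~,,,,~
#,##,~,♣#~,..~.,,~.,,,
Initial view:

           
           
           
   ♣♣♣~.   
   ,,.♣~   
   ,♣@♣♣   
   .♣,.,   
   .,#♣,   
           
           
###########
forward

           
           
           
   ,♣,.♣   
   ♣♣♣~.   
   ,,@♣~   
   ,♣,♣♣   
   .♣,.,   
   .,#♣,   
           
           

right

           
           
           
  ,♣,.♣♣   
  ♣♣♣~..   
  ,,.@~,   
  ,♣,♣♣♣   
  .♣,.,~   
  .,#♣,    
           
           

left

           
           
           
   ,♣,.♣♣  
   ♣♣♣~..  
   ,,@♣~,  
   ,♣,♣♣♣  
   .♣,.,~  
   .,#♣,   
           
           

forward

           
           
           
   ♣,~♣,   
   ,♣,.♣♣  
   ♣♣@~..  
   ,,.♣~,  
   ,♣,♣♣♣  
   .♣,.,~  
   .,#♣,   
           

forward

           
           
           
   ,,,♣♣   
   ♣,~♣,   
   ,♣@.♣♣  
   ♣♣♣~..  
   ,,.♣~,  
   ,♣,♣♣♣  
   .♣,.,~  
   .,#♣,   

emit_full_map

,,,♣♣ 
♣,~♣, 
,♣@.♣♣
♣♣♣~..
,,.♣~,
,♣,♣♣♣
.♣,.,~
.,#♣, 

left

#          
#          
#          
#  #,,,♣♣  
#  .♣,~♣,  
#  ,,@,.♣♣ 
#  ,♣♣♣~.. 
#  ,,,.♣~, 
#   ,♣,♣♣♣ 
#   .♣,.,~ 
#   .,#♣,  

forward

#          
#          
#          
#  ,♣.#,   
#  #,,,♣♣  
#  .♣@~♣,  
#  ,,♣,.♣♣ 
#  ,♣♣♣~.. 
#  ,,,.♣~, 
#   ,♣,♣♣♣ 
#   .♣,.,~ 

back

#          
#          
#  ,♣.#,   
#  #,,,♣♣  
#  .♣,~♣,  
#  ,,@,.♣♣ 
#  ,♣♣♣~.. 
#  ,,,.♣~, 
#   ,♣,♣♣♣ 
#   .♣,.,~ 
#   .,#♣,  

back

#          
#  ,♣.#,   
#  #,,,♣♣  
#  .♣,~♣,  
#  ,,♣,.♣♣ 
#  ,♣@♣~.. 
#  ,,,.♣~, 
#  .,♣,♣♣♣ 
#   .♣,.,~ 
#   .,#♣,  
#          

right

           
  ,♣.#,    
  #,,,♣♣   
  .♣,~♣,   
  ,,♣,.♣♣  
  ,♣♣@~..  
  ,,,.♣~,  
  .,♣,♣♣♣  
   .♣,.,~  
   .,#♣,   
           

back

  ,♣.#,    
  #,,,♣♣   
  .♣,~♣,   
  ,,♣,.♣♣  
  ,♣♣♣~..  
  ,,,@♣~,  
  .,♣,♣♣♣  
   .♣,.,~  
   .,#♣,   
           
           

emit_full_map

,♣.#,  
#,,,♣♣ 
.♣,~♣, 
,,♣,.♣♣
,♣♣♣~..
,,,@♣~,
.,♣,♣♣♣
 .♣,.,~
 .,#♣, 

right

 ,♣.#,     
 #,,,♣♣    
 .♣,~♣,    
 ,,♣,.♣♣   
 ,♣♣♣~..   
 ,,,.@~,   
 .,♣,♣♣♣   
  .♣,.,~   
  .,#♣,    
           
           

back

 #,,,♣♣    
 .♣,~♣,    
 ,,♣,.♣♣   
 ,♣♣♣~..   
 ,,,.♣~,   
 .,♣,@♣♣   
  .♣,.,~   
  .,#♣,♣   
           
           
###########

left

  #,,,♣♣   
  .♣,~♣,   
  ,,♣,.♣♣  
  ,♣♣♣~..  
  ,,,.♣~,  
  .,♣@♣♣♣  
   .♣,.,~  
   .,#♣,♣  
           
           
###########

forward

  ,♣.#,    
  #,,,♣♣   
  .♣,~♣,   
  ,,♣,.♣♣  
  ,♣♣♣~..  
  ,,,@♣~,  
  .,♣,♣♣♣  
   .♣,.,~  
   .,#♣,♣  
           
           

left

#  ,♣.#,   
#  #,,,♣♣  
#  .♣,~♣,  
#  ,,♣,.♣♣ 
#  ,♣♣♣~.. 
#  ,,@.♣~, 
#  .,♣,♣♣♣ 
#  ♣.♣,.,~ 
#   .,#♣,♣ 
#          
#          

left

##  ,♣.#,  
##  #,,,♣♣ 
##  .♣,~♣, 
## ,,,♣,.♣♣
## .,♣♣♣~..
## .,@,.♣~,
## ,.,♣,♣♣♣
## ♣♣.♣,.,~
##   .,#♣,♣
##         
##         

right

#  ,♣.#,   
#  #,,,♣♣  
#  .♣,~♣,  
# ,,,♣,.♣♣ 
# .,♣♣♣~.. 
# .,,@.♣~, 
# ,.,♣,♣♣♣ 
# ♣♣.♣,.,~ 
#   .,#♣,♣ 
#          
#          

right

  ,♣.#,    
  #,,,♣♣   
  .♣,~♣,   
 ,,,♣,.♣♣  
 .,♣♣♣~..  
 .,,,@♣~,  
 ,.,♣,♣♣♣  
 ♣♣.♣,.,~  
   .,#♣,♣  
           
           

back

  #,,,♣♣   
  .♣,~♣,   
 ,,,♣,.♣♣  
 .,♣♣♣~..  
 .,,,.♣~,  
 ,.,♣@♣♣♣  
 ♣♣.♣,.,~  
   .,#♣,♣  
           
           
###########

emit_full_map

 ,♣.#,  
 #,,,♣♣ 
 .♣,~♣, 
,,,♣,.♣♣
.,♣♣♣~..
.,,,.♣~,
,.,♣@♣♣♣
♣♣.♣,.,~
  .,#♣,♣

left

#  #,,,♣♣  
#  .♣,~♣,  
# ,,,♣,.♣♣ 
# .,♣♣♣~.. 
# .,,,.♣~, 
# ,.,@,♣♣♣ 
# ♣♣.♣,.,~ 
#  ..,#♣,♣ 
#          
#          
###########

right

  #,,,♣♣   
  .♣,~♣,   
 ,,,♣,.♣♣  
 .,♣♣♣~..  
 .,,,.♣~,  
 ,.,♣@♣♣♣  
 ♣♣.♣,.,~  
  ..,#♣,♣  
           
           
###########

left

#  #,,,♣♣  
#  .♣,~♣,  
# ,,,♣,.♣♣ 
# .,♣♣♣~.. 
# .,,,.♣~, 
# ,.,@,♣♣♣ 
# ♣♣.♣,.,~ 
#  ..,#♣,♣ 
#          
#          
###########

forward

#  ,♣.#,   
#  #,,,♣♣  
#  .♣,~♣,  
# ,,,♣,.♣♣ 
# .,♣♣♣~.. 
# .,,@.♣~, 
# ,.,♣,♣♣♣ 
# ♣♣.♣,.,~ 
#  ..,#♣,♣ 
#          
#          

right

  ,♣.#,    
  #,,,♣♣   
  .♣,~♣,   
 ,,,♣,.♣♣  
 .,♣♣♣~..  
 .,,,@♣~,  
 ,.,♣,♣♣♣  
 ♣♣.♣,.,~  
  ..,#♣,♣  
           
           

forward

           
  ,♣.#,    
  #,,,♣♣   
  .♣,~♣,   
 ,,,♣,.♣♣  
 .,♣♣@~..  
 .,,,.♣~,  
 ,.,♣,♣♣♣  
 ♣♣.♣,.,~  
  ..,#♣,♣  
           

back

  ,♣.#,    
  #,,,♣♣   
  .♣,~♣,   
 ,,,♣,.♣♣  
 .,♣♣♣~..  
 .,,,@♣~,  
 ,.,♣,♣♣♣  
 ♣♣.♣,.,~  
  ..,#♣,♣  
           
           

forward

           
  ,♣.#,    
  #,,,♣♣   
  .♣,~♣,   
 ,,,♣,.♣♣  
 .,♣♣@~..  
 .,,,.♣~,  
 ,.,♣,♣♣♣  
 ♣♣.♣,.,~  
  ..,#♣,♣  
           

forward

           
           
  ,♣.#,    
  #,,,♣♣   
  .♣,~♣,   
 ,,,♣@.♣♣  
 .,♣♣♣~..  
 .,,,.♣~,  
 ,.,♣,♣♣♣  
 ♣♣.♣,.,~  
  ..,#♣,♣  

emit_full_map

 ,♣.#,  
 #,,,♣♣ 
 .♣,~♣, 
,,,♣@.♣♣
.,♣♣♣~..
.,,,.♣~,
,.,♣,♣♣♣
♣♣.♣,.,~
 ..,#♣,♣

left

#          
#          
#  ,♣.#,   
#  #,,,♣♣  
#  .♣,~♣,  
# ,,,@,.♣♣ 
# .,♣♣♣~.. 
# .,,,.♣~, 
# ,.,♣,♣♣♣ 
# ♣♣.♣,.,~ 
#  ..,#♣,♣ 

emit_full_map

 ,♣.#,  
 #,,,♣♣ 
 .♣,~♣, 
,,,@,.♣♣
.,♣♣♣~..
.,,,.♣~,
,.,♣,♣♣♣
♣♣.♣,.,~
 ..,#♣,♣


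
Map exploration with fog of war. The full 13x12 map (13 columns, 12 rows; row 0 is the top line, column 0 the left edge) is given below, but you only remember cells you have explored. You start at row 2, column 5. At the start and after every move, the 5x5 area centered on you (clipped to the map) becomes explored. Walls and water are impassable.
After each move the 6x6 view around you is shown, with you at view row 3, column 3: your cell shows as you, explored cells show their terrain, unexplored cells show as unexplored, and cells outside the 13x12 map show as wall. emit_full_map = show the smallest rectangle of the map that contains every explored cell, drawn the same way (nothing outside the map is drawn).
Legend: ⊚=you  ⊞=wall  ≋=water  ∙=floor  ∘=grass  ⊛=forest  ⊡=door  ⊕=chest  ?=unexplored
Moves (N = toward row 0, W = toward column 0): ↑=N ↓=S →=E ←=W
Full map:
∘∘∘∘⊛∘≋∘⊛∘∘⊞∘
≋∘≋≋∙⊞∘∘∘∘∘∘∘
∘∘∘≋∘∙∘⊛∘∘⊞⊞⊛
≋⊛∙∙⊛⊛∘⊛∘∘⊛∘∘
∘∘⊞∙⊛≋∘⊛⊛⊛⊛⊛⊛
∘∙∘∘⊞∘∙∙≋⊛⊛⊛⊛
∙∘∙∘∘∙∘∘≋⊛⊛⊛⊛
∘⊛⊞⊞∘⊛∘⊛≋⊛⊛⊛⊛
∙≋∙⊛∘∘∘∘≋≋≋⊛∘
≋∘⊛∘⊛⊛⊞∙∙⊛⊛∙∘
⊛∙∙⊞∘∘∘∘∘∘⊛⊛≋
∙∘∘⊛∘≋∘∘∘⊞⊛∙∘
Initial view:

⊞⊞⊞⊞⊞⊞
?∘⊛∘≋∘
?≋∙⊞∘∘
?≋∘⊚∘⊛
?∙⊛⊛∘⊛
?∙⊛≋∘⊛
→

⊞⊞⊞⊞⊞⊞
∘⊛∘≋∘⊛
≋∙⊞∘∘∘
≋∘∙⊚⊛∘
∙⊛⊛∘⊛∘
∙⊛≋∘⊛⊛

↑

⊞⊞⊞⊞⊞⊞
⊞⊞⊞⊞⊞⊞
∘⊛∘≋∘⊛
≋∙⊞⊚∘∘
≋∘∙∘⊛∘
∙⊛⊛∘⊛∘

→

⊞⊞⊞⊞⊞⊞
⊞⊞⊞⊞⊞⊞
⊛∘≋∘⊛∘
∙⊞∘⊚∘∘
∘∙∘⊛∘∘
⊛⊛∘⊛∘∘

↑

⊞⊞⊞⊞⊞⊞
⊞⊞⊞⊞⊞⊞
⊞⊞⊞⊞⊞⊞
⊛∘≋⊚⊛∘
∙⊞∘∘∘∘
∘∙∘⊛∘∘

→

⊞⊞⊞⊞⊞⊞
⊞⊞⊞⊞⊞⊞
⊞⊞⊞⊞⊞⊞
∘≋∘⊚∘∘
⊞∘∘∘∘∘
∙∘⊛∘∘⊞

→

⊞⊞⊞⊞⊞⊞
⊞⊞⊞⊞⊞⊞
⊞⊞⊞⊞⊞⊞
≋∘⊛⊚∘⊞
∘∘∘∘∘∘
∘⊛∘∘⊞⊞

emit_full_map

∘⊛∘≋∘⊛⊚∘⊞
≋∙⊞∘∘∘∘∘∘
≋∘∙∘⊛∘∘⊞⊞
∙⊛⊛∘⊛∘∘??
∙⊛≋∘⊛⊛???

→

⊞⊞⊞⊞⊞⊞
⊞⊞⊞⊞⊞⊞
⊞⊞⊞⊞⊞⊞
∘⊛∘⊚⊞∘
∘∘∘∘∘∘
⊛∘∘⊞⊞⊛

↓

⊞⊞⊞⊞⊞⊞
⊞⊞⊞⊞⊞⊞
∘⊛∘∘⊞∘
∘∘∘⊚∘∘
⊛∘∘⊞⊞⊛
⊛∘∘⊛∘∘

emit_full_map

∘⊛∘≋∘⊛∘∘⊞∘
≋∙⊞∘∘∘∘⊚∘∘
≋∘∙∘⊛∘∘⊞⊞⊛
∙⊛⊛∘⊛∘∘⊛∘∘
∙⊛≋∘⊛⊛????


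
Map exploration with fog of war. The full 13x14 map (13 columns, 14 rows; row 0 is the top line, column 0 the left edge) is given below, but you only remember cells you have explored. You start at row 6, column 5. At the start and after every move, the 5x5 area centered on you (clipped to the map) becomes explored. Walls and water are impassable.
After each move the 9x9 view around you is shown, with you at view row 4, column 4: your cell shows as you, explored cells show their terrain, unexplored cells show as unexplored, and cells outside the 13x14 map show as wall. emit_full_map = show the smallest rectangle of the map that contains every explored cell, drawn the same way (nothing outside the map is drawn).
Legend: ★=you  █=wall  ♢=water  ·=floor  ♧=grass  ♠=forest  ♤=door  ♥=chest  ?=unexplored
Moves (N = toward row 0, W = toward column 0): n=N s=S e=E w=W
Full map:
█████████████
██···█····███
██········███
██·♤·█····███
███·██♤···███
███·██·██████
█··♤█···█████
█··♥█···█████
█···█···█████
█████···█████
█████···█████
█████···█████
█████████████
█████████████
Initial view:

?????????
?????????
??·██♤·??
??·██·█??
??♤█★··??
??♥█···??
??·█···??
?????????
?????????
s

?????????
??·██♤·??
??·██·█??
??♤█···??
??♥█★··??
??·█···??
??██···??
?????????
?????????

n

?????????
?????????
??·██♤·??
??·██·█??
??♤█★··??
??♥█···??
??·█···??
??██···??
?????????

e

?????????
?????????
?·██♤··??
?·██·██??
?♤█·★·█??
?♥█···█??
?·█···█??
?██···???
?????????

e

?????????
?????????
·██♤···??
·██·███??
♤█··★██??
♥█···██??
·█···██??
██···????
?????????

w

?????????
?????????
?·██♤···?
?·██·███?
?♤█·★·██?
?♥█···██?
?·█···██?
?██···???
?????????

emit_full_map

·██♤···
·██·███
♤█·★·██
♥█···██
·█···██
██···??

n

?????????
?????????
??·█···??
?·██♤···?
?·██★███?
?♤█···██?
?♥█···██?
?·█···██?
?██···???

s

?????????
??·█···??
?·██♤···?
?·██·███?
?♤█·★·██?
?♥█···██?
?·█···██?
?██···???
?????????

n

?????????
?????????
??·█···??
?·██♤···?
?·██★███?
?♤█···██?
?♥█···██?
?·█···██?
?██···???

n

?????????
?????????
??·····??
??·█···??
?·██★···?
?·██·███?
?♤█···██?
?♥█···██?
?·█···██?

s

?????????
??·····??
??·█···??
?·██♤···?
?·██★███?
?♤█···██?
?♥█···██?
?·█···██?
?██···???

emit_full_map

?·····?
?·█···?
·██♤···
·██★███
♤█···██
♥█···██
·█···██
██···??

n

?????????
?????????
??·····??
??·█···??
?·██★···?
?·██·███?
?♤█···██?
?♥█···██?
?·█···██?

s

?????????
??·····??
??·█···??
?·██♤···?
?·██★███?
?♤█···██?
?♥█···██?
?·█···██?
?██···???

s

??·····??
??·█···??
?·██♤···?
?·██·███?
?♤█·★·██?
?♥█···██?
?·█···██?
?██···???
?????????

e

?·····???
?·█···???
·██♤···??
·██·███??
♤█··★██??
♥█···██??
·█···██??
██···????
?????????

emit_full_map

?·····?
?·█···?
·██♤···
·██·███
♤█··★██
♥█···██
·█···██
██···??

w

??·····??
??·█···??
?·██♤···?
?·██·███?
?♤█·★·██?
?♥█···██?
?·█···██?
?██···???
?????????

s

??·█···??
?·██♤···?
?·██·███?
?♤█···██?
?♥█·★·██?
?·█···██?
?██···█??
?????????
?????????

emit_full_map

?·····?
?·█···?
·██♤···
·██·███
♤█···██
♥█·★·██
·█···██
██···█?


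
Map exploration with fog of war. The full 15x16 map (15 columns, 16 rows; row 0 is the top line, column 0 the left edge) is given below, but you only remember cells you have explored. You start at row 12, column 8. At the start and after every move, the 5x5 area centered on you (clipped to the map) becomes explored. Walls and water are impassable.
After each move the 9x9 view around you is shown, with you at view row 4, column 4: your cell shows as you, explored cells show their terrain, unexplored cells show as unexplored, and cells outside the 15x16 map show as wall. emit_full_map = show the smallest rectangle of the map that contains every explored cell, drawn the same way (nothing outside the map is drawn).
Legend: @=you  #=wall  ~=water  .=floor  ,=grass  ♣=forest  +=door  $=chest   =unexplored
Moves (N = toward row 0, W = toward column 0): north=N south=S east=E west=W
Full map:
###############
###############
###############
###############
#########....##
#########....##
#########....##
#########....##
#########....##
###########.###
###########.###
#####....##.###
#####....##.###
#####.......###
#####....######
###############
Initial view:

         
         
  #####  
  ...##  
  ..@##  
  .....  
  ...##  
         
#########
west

         
         
  ###### 
  ....## 
  ..@.## 
  ...... 
  ....## 
         
#########

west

         
         
  #######
  #....##
  #.@..##
  #......
  #....##
         
#########

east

         
         
 ####### 
 #....## 
 #..@.## 
 #...... 
 #....## 
         
#########

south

         
 ####### 
 #....## 
 #....## 
 #..@... 
 #....## 
  #####  
#########
#########

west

         
  #######
  #....##
  #....##
  #.@....
  #....##
  ###### 
#########
#########

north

         
         
  #######
  #....##
  #.@..##
  #......
  #....##
  ###### 
#########

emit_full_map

#######
#....##
#.@..##
#......
#....##
###### 

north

         
         
  #####  
  #######
  #.@..##
  #....##
  #......
  #....##
  ###### 

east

         
         
 ######  
 ####### 
 #..@.## 
 #....## 
 #...... 
 #....## 
 ######  

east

         
         
#######  
#######  
#...@##  
#....##  
#......  
#....##  
######   

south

         
#######  
#######  
#....##  
#...@##  
#......  
#....##  
######   
#########

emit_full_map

#######
#######
#....##
#...@##
#......
#....##
###### 

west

         
 ####### 
 ####### 
 #....## 
 #..@.## 
 #...... 
 #....## 
 ######  
#########

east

         
#######  
#######  
#....##  
#...@##  
#......  
#....##  
######   
#########

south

#######  
#######  
#....##  
#....##  
#...@..  
#....##  
#######  
#########
#########

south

#######  
#....##  
#....##  
#......  
#...@##  
#######  
#########
#########
#########

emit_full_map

#######
#######
#....##
#....##
#......
#...@##
#######

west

 ####### 
 #....## 
 #....## 
 #...... 
 #..@.## 
 ####### 
#########
#########
#########

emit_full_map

#######
#######
#....##
#....##
#......
#..@.##
#######


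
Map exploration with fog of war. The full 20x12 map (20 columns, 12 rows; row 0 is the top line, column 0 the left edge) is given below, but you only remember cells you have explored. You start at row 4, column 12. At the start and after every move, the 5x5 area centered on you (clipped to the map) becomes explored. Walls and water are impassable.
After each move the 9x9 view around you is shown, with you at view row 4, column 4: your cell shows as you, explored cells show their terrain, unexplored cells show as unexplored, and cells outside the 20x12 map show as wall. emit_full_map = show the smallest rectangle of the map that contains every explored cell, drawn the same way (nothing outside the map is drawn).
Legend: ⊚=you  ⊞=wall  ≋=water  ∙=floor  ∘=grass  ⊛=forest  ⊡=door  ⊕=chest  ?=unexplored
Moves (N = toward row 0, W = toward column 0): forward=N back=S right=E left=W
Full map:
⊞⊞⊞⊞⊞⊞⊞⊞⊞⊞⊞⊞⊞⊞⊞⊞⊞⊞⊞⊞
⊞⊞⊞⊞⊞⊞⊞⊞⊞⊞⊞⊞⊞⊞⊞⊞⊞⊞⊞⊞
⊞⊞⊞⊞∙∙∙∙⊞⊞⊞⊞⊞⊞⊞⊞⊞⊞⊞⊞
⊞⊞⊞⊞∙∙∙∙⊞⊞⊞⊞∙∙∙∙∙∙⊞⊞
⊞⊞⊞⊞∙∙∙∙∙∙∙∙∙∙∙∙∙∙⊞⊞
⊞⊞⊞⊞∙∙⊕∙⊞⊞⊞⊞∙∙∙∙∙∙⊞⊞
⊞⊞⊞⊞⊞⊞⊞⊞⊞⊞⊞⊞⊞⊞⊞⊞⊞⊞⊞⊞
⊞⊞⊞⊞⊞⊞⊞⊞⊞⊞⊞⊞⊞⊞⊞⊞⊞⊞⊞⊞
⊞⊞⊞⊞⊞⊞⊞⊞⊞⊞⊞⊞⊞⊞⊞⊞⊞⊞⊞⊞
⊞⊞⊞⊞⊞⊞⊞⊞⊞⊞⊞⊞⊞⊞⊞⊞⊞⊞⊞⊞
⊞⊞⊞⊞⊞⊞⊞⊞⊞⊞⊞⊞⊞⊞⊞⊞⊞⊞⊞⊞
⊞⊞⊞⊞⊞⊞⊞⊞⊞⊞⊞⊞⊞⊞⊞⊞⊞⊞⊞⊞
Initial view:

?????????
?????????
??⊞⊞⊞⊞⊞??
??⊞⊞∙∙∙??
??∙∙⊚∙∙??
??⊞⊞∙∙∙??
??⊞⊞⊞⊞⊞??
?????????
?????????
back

?????????
??⊞⊞⊞⊞⊞??
??⊞⊞∙∙∙??
??∙∙∙∙∙??
??⊞⊞⊚∙∙??
??⊞⊞⊞⊞⊞??
??⊞⊞⊞⊞⊞??
?????????
?????????

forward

?????????
?????????
??⊞⊞⊞⊞⊞??
??⊞⊞∙∙∙??
??∙∙⊚∙∙??
??⊞⊞∙∙∙??
??⊞⊞⊞⊞⊞??
??⊞⊞⊞⊞⊞??
?????????

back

?????????
??⊞⊞⊞⊞⊞??
??⊞⊞∙∙∙??
??∙∙∙∙∙??
??⊞⊞⊚∙∙??
??⊞⊞⊞⊞⊞??
??⊞⊞⊞⊞⊞??
?????????
?????????

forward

?????????
?????????
??⊞⊞⊞⊞⊞??
??⊞⊞∙∙∙??
??∙∙⊚∙∙??
??⊞⊞∙∙∙??
??⊞⊞⊞⊞⊞??
??⊞⊞⊞⊞⊞??
?????????

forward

⊞⊞⊞⊞⊞⊞⊞⊞⊞
?????????
??⊞⊞⊞⊞⊞??
??⊞⊞⊞⊞⊞??
??⊞⊞⊚∙∙??
??∙∙∙∙∙??
??⊞⊞∙∙∙??
??⊞⊞⊞⊞⊞??
??⊞⊞⊞⊞⊞??

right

⊞⊞⊞⊞⊞⊞⊞⊞⊞
?????????
?⊞⊞⊞⊞⊞⊞??
?⊞⊞⊞⊞⊞⊞??
?⊞⊞∙⊚∙∙??
?∙∙∙∙∙∙??
?⊞⊞∙∙∙∙??
?⊞⊞⊞⊞⊞???
?⊞⊞⊞⊞⊞???

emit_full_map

⊞⊞⊞⊞⊞⊞
⊞⊞⊞⊞⊞⊞
⊞⊞∙⊚∙∙
∙∙∙∙∙∙
⊞⊞∙∙∙∙
⊞⊞⊞⊞⊞?
⊞⊞⊞⊞⊞?

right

⊞⊞⊞⊞⊞⊞⊞⊞⊞
?????????
⊞⊞⊞⊞⊞⊞⊞??
⊞⊞⊞⊞⊞⊞⊞??
⊞⊞∙∙⊚∙∙??
∙∙∙∙∙∙∙??
⊞⊞∙∙∙∙∙??
⊞⊞⊞⊞⊞????
⊞⊞⊞⊞⊞????

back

?????????
⊞⊞⊞⊞⊞⊞⊞??
⊞⊞⊞⊞⊞⊞⊞??
⊞⊞∙∙∙∙∙??
∙∙∙∙⊚∙∙??
⊞⊞∙∙∙∙∙??
⊞⊞⊞⊞⊞⊞⊞??
⊞⊞⊞⊞⊞????
?????????

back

⊞⊞⊞⊞⊞⊞⊞??
⊞⊞⊞⊞⊞⊞⊞??
⊞⊞∙∙∙∙∙??
∙∙∙∙∙∙∙??
⊞⊞∙∙⊚∙∙??
⊞⊞⊞⊞⊞⊞⊞??
⊞⊞⊞⊞⊞⊞⊞??
?????????
?????????

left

?⊞⊞⊞⊞⊞⊞⊞?
?⊞⊞⊞⊞⊞⊞⊞?
?⊞⊞∙∙∙∙∙?
?∙∙∙∙∙∙∙?
?⊞⊞∙⊚∙∙∙?
?⊞⊞⊞⊞⊞⊞⊞?
?⊞⊞⊞⊞⊞⊞⊞?
?????????
?????????

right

⊞⊞⊞⊞⊞⊞⊞??
⊞⊞⊞⊞⊞⊞⊞??
⊞⊞∙∙∙∙∙??
∙∙∙∙∙∙∙??
⊞⊞∙∙⊚∙∙??
⊞⊞⊞⊞⊞⊞⊞??
⊞⊞⊞⊞⊞⊞⊞??
?????????
?????????

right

⊞⊞⊞⊞⊞⊞???
⊞⊞⊞⊞⊞⊞???
⊞∙∙∙∙∙∙??
∙∙∙∙∙∙∙??
⊞∙∙∙⊚∙∙??
⊞⊞⊞⊞⊞⊞⊞??
⊞⊞⊞⊞⊞⊞⊞??
?????????
?????????

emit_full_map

⊞⊞⊞⊞⊞⊞⊞?
⊞⊞⊞⊞⊞⊞⊞?
⊞⊞∙∙∙∙∙∙
∙∙∙∙∙∙∙∙
⊞⊞∙∙∙⊚∙∙
⊞⊞⊞⊞⊞⊞⊞⊞
⊞⊞⊞⊞⊞⊞⊞⊞

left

⊞⊞⊞⊞⊞⊞⊞??
⊞⊞⊞⊞⊞⊞⊞??
⊞⊞∙∙∙∙∙∙?
∙∙∙∙∙∙∙∙?
⊞⊞∙∙⊚∙∙∙?
⊞⊞⊞⊞⊞⊞⊞⊞?
⊞⊞⊞⊞⊞⊞⊞⊞?
?????????
?????????

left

?⊞⊞⊞⊞⊞⊞⊞?
?⊞⊞⊞⊞⊞⊞⊞?
?⊞⊞∙∙∙∙∙∙
?∙∙∙∙∙∙∙∙
?⊞⊞∙⊚∙∙∙∙
?⊞⊞⊞⊞⊞⊞⊞⊞
?⊞⊞⊞⊞⊞⊞⊞⊞
?????????
?????????

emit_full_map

⊞⊞⊞⊞⊞⊞⊞?
⊞⊞⊞⊞⊞⊞⊞?
⊞⊞∙∙∙∙∙∙
∙∙∙∙∙∙∙∙
⊞⊞∙⊚∙∙∙∙
⊞⊞⊞⊞⊞⊞⊞⊞
⊞⊞⊞⊞⊞⊞⊞⊞
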